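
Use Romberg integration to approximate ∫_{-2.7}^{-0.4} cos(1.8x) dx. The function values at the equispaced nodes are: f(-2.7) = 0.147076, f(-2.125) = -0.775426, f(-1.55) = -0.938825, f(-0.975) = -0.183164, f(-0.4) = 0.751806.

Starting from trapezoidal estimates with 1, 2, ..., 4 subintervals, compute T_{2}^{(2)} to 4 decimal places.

T_{0}^{(0)} (trapezoid, 1 panel, h=2.3000): 1.033714
T_{1}^{(0)} (trapezoid, 2 panels, h=1.1500): -0.562792
T_{2}^{(0)} (trapezoid, 4 panels, h=0.5750): -0.832585
T_{1}^{(1)} = -0.562792 + (-0.562792 − 1.033714)/3 = -1.094961
T_{2}^{(1)} = -0.832585 + (-0.832585 − (-0.562792))/3 = -0.922516
T_{2}^{(2)} = -0.922516 + (-0.922516 − (-1.094961))/15 = -0.911020

-0.9110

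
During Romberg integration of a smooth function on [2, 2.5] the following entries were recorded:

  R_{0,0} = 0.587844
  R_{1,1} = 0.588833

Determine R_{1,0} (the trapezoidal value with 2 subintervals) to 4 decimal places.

0.5886

From R_{1,1} = (4·R_{1,0} − R_{0,0})/3, solve for R_{1,0}:
4·R_{1,0} = 3·0.588833 + 0.587844 = 2.354343
R_{1,0} = 0.588586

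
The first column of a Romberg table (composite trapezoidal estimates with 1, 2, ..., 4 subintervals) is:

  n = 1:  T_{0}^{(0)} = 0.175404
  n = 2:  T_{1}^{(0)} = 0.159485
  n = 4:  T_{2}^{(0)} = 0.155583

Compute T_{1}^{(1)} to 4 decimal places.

Richardson extrapolation on the trapezoidal column (denominator 4−1=3):
T_{1}^{(1)} = 0.159485 + (0.159485 − 0.175404)/3 = 0.154179
(Column j=1 coincides with Simpson's rule on the same nodes.)

0.1542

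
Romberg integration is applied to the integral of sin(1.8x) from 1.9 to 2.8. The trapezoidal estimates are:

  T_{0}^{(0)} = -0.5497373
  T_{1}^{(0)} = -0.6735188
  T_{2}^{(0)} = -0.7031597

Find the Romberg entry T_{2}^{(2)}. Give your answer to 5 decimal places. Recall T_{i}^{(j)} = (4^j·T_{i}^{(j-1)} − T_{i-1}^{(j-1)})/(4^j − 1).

-0.71292

Richardson extrapolation on the trapezoidal column (denominator 4−1=3):
T_{1}^{(1)} = -0.6735188 + (-0.6735188 − (-0.5497373))/3 = -0.7147793
T_{2}^{(1)} = -0.7031597 + (-0.7031597 − (-0.6735188))/3 = -0.7130400
T_{2}^{(2)} = -0.7130400 + (-0.7130400 − (-0.7147793))/15 = -0.7129240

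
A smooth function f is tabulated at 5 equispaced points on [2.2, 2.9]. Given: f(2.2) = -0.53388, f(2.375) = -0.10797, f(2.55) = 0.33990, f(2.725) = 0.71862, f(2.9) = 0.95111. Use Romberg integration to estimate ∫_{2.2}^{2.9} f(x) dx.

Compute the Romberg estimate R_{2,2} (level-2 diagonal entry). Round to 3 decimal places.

R_{0,0} (trapezoid, 1 panel, h=0.7000): 0.14603
R_{1,0} (trapezoid, 2 panels, h=0.3500): 0.19198
R_{2,0} (trapezoid, 4 panels, h=0.1750): 0.20285
R_{1,1} = 0.19198 + (0.19198 − 0.14603)/3 = 0.20730
R_{2,1} = 0.20285 + (0.20285 − 0.19198)/3 = 0.20647
R_{2,2} = 0.20647 + (0.20647 − 0.20730)/15 = 0.20641

0.206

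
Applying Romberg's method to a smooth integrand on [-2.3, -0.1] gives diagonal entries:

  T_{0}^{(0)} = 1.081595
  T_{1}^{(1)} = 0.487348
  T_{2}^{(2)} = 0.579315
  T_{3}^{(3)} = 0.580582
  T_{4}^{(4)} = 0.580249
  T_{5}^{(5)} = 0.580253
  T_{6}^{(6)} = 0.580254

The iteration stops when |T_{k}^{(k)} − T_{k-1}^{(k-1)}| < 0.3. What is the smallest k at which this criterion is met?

k = 2

|T_{1}^{(1)} − T_{0}^{(0)}| = 0.594247 ≥ 0.3
|T_{2}^{(2)} − T_{1}^{(1)}| = 0.091967 < 0.3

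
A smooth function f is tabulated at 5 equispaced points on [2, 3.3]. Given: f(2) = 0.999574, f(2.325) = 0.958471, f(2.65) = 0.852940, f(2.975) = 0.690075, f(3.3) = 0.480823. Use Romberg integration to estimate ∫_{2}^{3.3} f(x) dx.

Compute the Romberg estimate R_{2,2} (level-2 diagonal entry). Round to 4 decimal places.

R_{0,0} (trapezoid, 1 panel, h=1.3000): 0.962258
R_{1,0} (trapezoid, 2 panels, h=0.6500): 1.035540
R_{2,0} (trapezoid, 4 panels, h=0.3250): 1.053547
R_{1,1} = 1.035540 + (1.035540 − 0.962258)/3 = 1.059967
R_{2,1} = 1.053547 + (1.053547 − 1.035540)/3 = 1.059549
R_{2,2} = 1.059549 + (1.059549 − 1.059967)/15 = 1.059521

1.0595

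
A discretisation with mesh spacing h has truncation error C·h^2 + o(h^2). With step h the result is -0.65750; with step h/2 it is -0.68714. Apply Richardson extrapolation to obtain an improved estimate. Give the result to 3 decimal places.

-0.697

The leading error scales as h^2; refining by a factor of 2 reduces it by 2^2 = 4.
Extrapolated value = (4·A(h/2) − A(h)) / (4 − 1)
= (4·(-0.68714) − (-0.65750)) / 3
= -2.09106 / 3 = -0.69702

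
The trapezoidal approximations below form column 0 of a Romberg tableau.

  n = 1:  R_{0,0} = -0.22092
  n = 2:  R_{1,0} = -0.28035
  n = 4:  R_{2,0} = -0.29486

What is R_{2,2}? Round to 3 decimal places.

R_{1,1} = (4·(-0.28035) − (-0.22092)) / 3 = -0.30016
R_{2,1} = -0.29486 + (-0.29486 − (-0.28035))/3 = -0.29970
R_{2,2} = -0.29970 + (-0.29970 − (-0.30016))/15 = -0.29967

-0.300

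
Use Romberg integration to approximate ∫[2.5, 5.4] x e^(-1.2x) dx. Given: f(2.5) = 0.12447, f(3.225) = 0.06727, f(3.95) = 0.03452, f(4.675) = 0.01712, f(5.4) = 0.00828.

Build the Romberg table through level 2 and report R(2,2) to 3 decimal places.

0.130

R(0,0) (trapezoid, 1 panel, h=2.9000): 0.19249
R(1,0) (trapezoid, 2 panels, h=1.4500): 0.14630
R(2,0) (trapezoid, 4 panels, h=0.7250): 0.13433
R(1,1) = 0.14630 + (0.14630 − 0.19249)/3 = 0.13090
R(2,1) = 0.13433 + (0.13433 − 0.14630)/3 = 0.13034
R(2,2) = 0.13034 + (0.13034 − 0.13090)/15 = 0.13030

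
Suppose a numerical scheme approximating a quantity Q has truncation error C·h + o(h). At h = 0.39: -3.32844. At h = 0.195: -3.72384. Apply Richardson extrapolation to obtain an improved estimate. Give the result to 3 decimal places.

-4.119

The leading error scales as h; refining by a factor of 2 reduces it by 2^1 = 2.
Extrapolated value = (2·A(h/2) − A(h)) / (2 − 1)
= (2·(-3.72384) − (-3.32844)) / 1
= -4.11924 / 1 = -4.11924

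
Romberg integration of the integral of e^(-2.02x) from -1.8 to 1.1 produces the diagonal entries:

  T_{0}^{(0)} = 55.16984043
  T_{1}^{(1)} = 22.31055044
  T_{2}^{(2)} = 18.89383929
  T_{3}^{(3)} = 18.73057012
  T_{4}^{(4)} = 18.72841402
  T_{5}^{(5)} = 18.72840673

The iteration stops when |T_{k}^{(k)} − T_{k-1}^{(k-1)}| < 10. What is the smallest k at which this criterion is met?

k = 2

|T_{1}^{(1)} − T_{0}^{(0)}| = 32.85928999 ≥ 10
|T_{2}^{(2)} − T_{1}^{(1)}| = 3.41671115 < 10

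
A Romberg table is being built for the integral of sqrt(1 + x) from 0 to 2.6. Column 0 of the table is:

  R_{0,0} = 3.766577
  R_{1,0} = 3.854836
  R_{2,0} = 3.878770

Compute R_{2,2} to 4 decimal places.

3.8869

Richardson extrapolation on the trapezoidal column (denominator 4−1=3):
R_{1,1} = 3.854836 + (3.854836 − 3.766577)/3 = 3.884256
R_{2,1} = 3.878770 + (3.878770 − 3.854836)/3 = 3.886748
R_{2,2} = 3.886748 + (3.886748 − 3.884256)/15 = 3.886914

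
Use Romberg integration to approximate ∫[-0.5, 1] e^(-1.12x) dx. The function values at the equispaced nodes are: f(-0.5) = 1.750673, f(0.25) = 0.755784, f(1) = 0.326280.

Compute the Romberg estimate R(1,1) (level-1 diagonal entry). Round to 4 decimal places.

R(0,0) (trapezoid, 1 panel, h=1.5000): 1.557715
R(1,0) (trapezoid, 2 panels, h=0.7500): 1.345695
R(1,1) = 1.345695 + (1.345695 − 1.557715)/3 = 1.275022

1.2750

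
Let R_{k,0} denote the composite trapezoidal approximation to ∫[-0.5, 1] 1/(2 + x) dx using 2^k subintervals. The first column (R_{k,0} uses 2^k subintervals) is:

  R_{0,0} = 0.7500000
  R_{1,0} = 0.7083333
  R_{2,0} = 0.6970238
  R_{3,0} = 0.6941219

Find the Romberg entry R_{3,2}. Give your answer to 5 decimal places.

Richardson extrapolation on the trapezoidal column (denominator 4−1=3):
R_{2,1} = 0.6970238 + (0.6970238 − 0.7083333)/3 = 0.6932540
R_{3,1} = 0.6941219 + (0.6941219 − 0.6970238)/3 = 0.6931546
R_{3,2} = 0.6931546 + (0.6931546 − 0.6932540)/15 = 0.6931480

0.69315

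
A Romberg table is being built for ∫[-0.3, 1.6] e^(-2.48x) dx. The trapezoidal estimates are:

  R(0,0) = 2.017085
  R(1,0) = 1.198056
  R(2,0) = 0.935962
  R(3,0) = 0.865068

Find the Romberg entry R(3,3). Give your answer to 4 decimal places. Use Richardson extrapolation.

Richardson extrapolation on the trapezoidal column (denominator 4−1=3):
R(1,1) = 1.198056 + (1.198056 − 2.017085)/3 = 0.925046
R(2,1) = 0.935962 + (0.935962 − 1.198056)/3 = 0.848597
R(3,1) = (4·0.865068 − 0.935962) / 3 = 0.841437
R(2,2) = (16·0.848597 − 0.925046) / 15 = 0.843500
R(3,2) = 0.841437 + (0.841437 − 0.848597)/15 = 0.840960
R(3,3) = 0.840960 + (0.840960 − 0.843500)/63 = 0.840920

0.8409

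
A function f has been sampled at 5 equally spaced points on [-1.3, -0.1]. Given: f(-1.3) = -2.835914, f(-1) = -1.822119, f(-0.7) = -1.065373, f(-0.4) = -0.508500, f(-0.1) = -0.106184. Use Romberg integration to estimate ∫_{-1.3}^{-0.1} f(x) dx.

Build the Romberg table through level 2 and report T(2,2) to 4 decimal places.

T(0,0) (trapezoid, 1 panel, h=1.2000): -1.765259
T(1,0) (trapezoid, 2 panels, h=0.6000): -1.521853
T(2,0) (trapezoid, 4 panels, h=0.3000): -1.460112
T(1,1) = -1.521853 + (-1.521853 − (-1.765259))/3 = -1.440718
T(2,1) = -1.460112 + (-1.460112 − (-1.521853))/3 = -1.439532
T(2,2) = -1.439532 + (-1.439532 − (-1.440718))/15 = -1.439453

-1.4395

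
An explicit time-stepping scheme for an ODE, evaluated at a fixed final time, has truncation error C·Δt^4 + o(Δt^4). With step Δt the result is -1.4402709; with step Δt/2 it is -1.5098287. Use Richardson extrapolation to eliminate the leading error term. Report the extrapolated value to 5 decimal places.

Extrapolated value = (16·A(Δt/2) − A(Δt)) / (16 − 1)
= (16·(-1.5098287) − (-1.4402709)) / 15
= -22.7169883 / 15 = -1.5144659

-1.51447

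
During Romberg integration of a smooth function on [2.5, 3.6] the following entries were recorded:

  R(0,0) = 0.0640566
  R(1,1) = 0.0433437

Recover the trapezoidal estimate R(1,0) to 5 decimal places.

From R(1,1) = (4·R(1,0) − R(0,0))/3, solve for R(1,0):
4·R(1,0) = 3·0.0433437 + 0.0640566 = 0.1940877
R(1,0) = 0.0485219

0.04852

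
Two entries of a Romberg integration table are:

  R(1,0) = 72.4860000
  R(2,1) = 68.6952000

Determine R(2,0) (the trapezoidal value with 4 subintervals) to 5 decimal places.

69.64290

From R(2,1) = (4·R(2,0) − R(1,0))/3, solve for R(2,0):
4·R(2,0) = 3·68.6952000 + 72.4860000 = 278.5716000
R(2,0) = 69.6429000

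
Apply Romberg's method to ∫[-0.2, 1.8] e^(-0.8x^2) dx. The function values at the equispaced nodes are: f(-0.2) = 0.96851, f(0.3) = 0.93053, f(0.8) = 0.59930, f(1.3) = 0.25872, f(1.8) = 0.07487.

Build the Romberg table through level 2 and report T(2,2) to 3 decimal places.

1.168

T(0,0) (trapezoid, 1 panel, h=2.0000): 1.04338
T(1,0) (trapezoid, 2 panels, h=1.0000): 1.12099
T(2,0) (trapezoid, 4 panels, h=0.5000): 1.15512
T(1,1) = 1.12099 + (1.12099 − 1.04338)/3 = 1.14686
T(2,1) = 1.15512 + (1.15512 − 1.12099)/3 = 1.16650
T(2,2) = 1.16650 + (1.16650 − 1.14686)/15 = 1.16781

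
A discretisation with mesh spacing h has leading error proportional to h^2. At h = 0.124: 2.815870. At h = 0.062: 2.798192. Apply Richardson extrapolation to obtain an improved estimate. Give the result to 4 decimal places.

Extrapolated value = (4·A(h/2) − A(h)) / (4 − 1)
= (4·2.798192 − 2.815870) / 3
= 8.376898 / 3 = 2.792299

2.7923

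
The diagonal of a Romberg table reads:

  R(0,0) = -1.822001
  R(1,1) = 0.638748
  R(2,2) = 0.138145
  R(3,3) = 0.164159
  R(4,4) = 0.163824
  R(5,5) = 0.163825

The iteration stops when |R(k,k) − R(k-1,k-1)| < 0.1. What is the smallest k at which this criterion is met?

|R(1,1) − R(0,0)| = 2.460749 ≥ 0.1
|R(2,2) − R(1,1)| = 0.500603 ≥ 0.1
|R(3,3) − R(2,2)| = 0.026014 < 0.1

k = 3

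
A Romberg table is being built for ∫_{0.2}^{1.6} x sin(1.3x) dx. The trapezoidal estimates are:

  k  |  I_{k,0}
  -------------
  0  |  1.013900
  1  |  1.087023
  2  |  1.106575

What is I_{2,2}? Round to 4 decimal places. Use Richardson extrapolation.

1.1132

Richardson extrapolation on the trapezoidal column (denominator 4−1=3):
I_{1,1} = 1.087023 + (1.087023 − 1.013900)/3 = 1.111397
I_{2,1} = 1.106575 + (1.106575 − 1.087023)/3 = 1.113092
I_{2,2} = (16·1.113092 − 1.111397) / 15 = 1.113205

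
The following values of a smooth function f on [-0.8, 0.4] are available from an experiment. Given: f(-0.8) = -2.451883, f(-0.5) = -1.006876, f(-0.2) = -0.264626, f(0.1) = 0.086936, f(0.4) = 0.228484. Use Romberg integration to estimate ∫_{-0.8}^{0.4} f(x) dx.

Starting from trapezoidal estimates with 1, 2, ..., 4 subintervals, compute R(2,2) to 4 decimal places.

-0.6424

R(0,0) (trapezoid, 1 panel, h=1.2000): -1.334039
R(1,0) (trapezoid, 2 panels, h=0.6000): -0.825795
R(2,0) (trapezoid, 4 panels, h=0.3000): -0.688880
R(1,1) = -0.825795 + (-0.825795 − (-1.334039))/3 = -0.656380
R(2,1) = -0.688880 + (-0.688880 − (-0.825795))/3 = -0.643242
R(2,2) = -0.643242 + (-0.643242 − (-0.656380))/15 = -0.642366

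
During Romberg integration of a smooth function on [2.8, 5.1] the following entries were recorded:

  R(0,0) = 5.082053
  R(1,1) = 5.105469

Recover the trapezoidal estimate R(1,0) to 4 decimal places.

5.0996

From R(1,1) = (4·R(1,0) − R(0,0))/3, solve for R(1,0):
4·R(1,0) = 3·5.105469 + 5.082053 = 20.398460
R(1,0) = 5.099615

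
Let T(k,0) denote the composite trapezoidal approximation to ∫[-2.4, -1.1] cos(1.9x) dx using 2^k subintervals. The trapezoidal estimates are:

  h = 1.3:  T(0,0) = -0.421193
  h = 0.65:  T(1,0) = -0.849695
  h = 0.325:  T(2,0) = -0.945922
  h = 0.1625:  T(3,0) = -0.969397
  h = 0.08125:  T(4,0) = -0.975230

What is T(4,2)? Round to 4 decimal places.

-0.9772

T(3,1) = (4·(-0.969397) − (-0.945922)) / 3 = -0.977222
T(4,1) = -0.975230 + (-0.975230 − (-0.969397))/3 = -0.977174
T(4,2) = (16·(-0.977174) − (-0.977222)) / 15 = -0.977171
(Column j=1 coincides with Simpson's rule on the same nodes.)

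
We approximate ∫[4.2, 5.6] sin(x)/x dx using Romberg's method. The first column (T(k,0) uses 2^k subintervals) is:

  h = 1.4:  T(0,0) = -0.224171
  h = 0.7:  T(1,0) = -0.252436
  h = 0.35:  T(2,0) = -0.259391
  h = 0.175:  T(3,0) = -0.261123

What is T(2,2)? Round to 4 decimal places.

-0.2617

Richardson extrapolation on the trapezoidal column (denominator 4−1=3):
T(1,1) = (4·(-0.252436) − (-0.224171)) / 3 = -0.261858
T(2,1) = (4·(-0.259391) − (-0.252436)) / 3 = -0.261709
T(2,2) = (16·(-0.261709) − (-0.261858)) / 15 = -0.261699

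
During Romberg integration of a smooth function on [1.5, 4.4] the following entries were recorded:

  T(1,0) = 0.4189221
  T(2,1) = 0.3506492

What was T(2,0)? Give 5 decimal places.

From T(2,1) = (4·T(2,0) − T(1,0))/3, solve for T(2,0):
4·T(2,0) = 3·0.3506492 + 0.4189221 = 1.4708697
T(2,0) = 0.3677174

0.36772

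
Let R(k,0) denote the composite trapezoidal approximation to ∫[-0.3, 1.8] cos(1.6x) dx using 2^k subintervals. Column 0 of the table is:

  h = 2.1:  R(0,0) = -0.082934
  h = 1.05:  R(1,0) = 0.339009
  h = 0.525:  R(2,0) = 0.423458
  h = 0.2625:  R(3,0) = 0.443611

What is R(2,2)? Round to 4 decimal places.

Richardson extrapolation on the trapezoidal column (denominator 4−1=3):
R(1,1) = (4·0.339009 − (-0.082934)) / 3 = 0.479657
R(2,1) = 0.423458 + (0.423458 − 0.339009)/3 = 0.451608
R(2,2) = (16·0.451608 − 0.479657) / 15 = 0.449738

0.4497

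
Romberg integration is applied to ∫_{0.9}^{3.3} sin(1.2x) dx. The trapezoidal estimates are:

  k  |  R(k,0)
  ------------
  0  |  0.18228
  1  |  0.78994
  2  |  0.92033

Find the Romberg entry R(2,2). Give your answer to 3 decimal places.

0.962

Richardson extrapolation on the trapezoidal column (denominator 4−1=3):
R(1,1) = 0.78994 + (0.78994 − 0.18228)/3 = 0.99249
R(2,1) = 0.92033 + (0.92033 − 0.78994)/3 = 0.96379
R(2,2) = 0.96379 + (0.96379 − 0.99249)/15 = 0.96188
(Column j=1 coincides with Simpson's rule on the same nodes.)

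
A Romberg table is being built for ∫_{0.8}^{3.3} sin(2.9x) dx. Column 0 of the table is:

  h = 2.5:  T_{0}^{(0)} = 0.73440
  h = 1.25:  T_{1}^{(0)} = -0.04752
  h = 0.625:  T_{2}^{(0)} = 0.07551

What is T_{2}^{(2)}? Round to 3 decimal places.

0.145

Richardson extrapolation on the trapezoidal column (denominator 4−1=3):
T_{1}^{(1)} = (4·(-0.04752) − 0.73440) / 3 = -0.30816
T_{2}^{(1)} = (4·0.07551 − (-0.04752)) / 3 = 0.11652
T_{2}^{(2)} = 0.11652 + (0.11652 − (-0.30816))/15 = 0.14483
(Column j=1 coincides with Simpson's rule on the same nodes.)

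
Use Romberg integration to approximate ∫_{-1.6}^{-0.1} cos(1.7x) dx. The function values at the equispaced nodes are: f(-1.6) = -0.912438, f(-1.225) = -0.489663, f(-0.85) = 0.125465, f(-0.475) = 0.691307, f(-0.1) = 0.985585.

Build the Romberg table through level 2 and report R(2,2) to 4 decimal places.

0.1412

R(0,0) (trapezoid, 1 panel, h=1.5000): 0.054860
R(1,0) (trapezoid, 2 panels, h=0.7500): 0.121529
R(2,0) (trapezoid, 4 panels, h=0.3750): 0.136381
R(1,1) = 0.121529 + (0.121529 − 0.054860)/3 = 0.143752
R(2,1) = 0.136381 + (0.136381 − 0.121529)/3 = 0.141332
R(2,2) = 0.141332 + (0.141332 − 0.143752)/15 = 0.141171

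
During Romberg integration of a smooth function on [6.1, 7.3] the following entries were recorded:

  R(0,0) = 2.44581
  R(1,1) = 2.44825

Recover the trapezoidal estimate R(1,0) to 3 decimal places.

From R(1,1) = (4·R(1,0) − R(0,0))/3, solve for R(1,0):
4·R(1,0) = 3·2.44825 + 2.44581 = 9.79056
R(1,0) = 2.44764

2.448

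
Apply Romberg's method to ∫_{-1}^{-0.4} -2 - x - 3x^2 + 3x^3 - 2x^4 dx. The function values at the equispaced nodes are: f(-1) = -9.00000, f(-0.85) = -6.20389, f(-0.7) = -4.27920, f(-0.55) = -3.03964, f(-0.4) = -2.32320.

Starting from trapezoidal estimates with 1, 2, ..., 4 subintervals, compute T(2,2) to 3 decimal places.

-2.843

T(0,0) (trapezoid, 1 panel, h=0.6000): -3.39696
T(1,0) (trapezoid, 2 panels, h=0.3000): -2.98224
T(2,0) (trapezoid, 4 panels, h=0.1500): -2.87765
T(1,1) = -2.98224 + (-2.98224 − (-3.39696))/3 = -2.84400
T(2,1) = -2.87765 + (-2.87765 − (-2.98224))/3 = -2.84279
T(2,2) = -2.84279 + (-2.84279 − (-2.84400))/15 = -2.84271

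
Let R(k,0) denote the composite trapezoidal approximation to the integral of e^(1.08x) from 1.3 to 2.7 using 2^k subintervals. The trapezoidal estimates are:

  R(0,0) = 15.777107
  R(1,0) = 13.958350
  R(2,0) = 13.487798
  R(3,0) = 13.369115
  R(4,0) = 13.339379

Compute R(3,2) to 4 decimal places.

R(2,1) = 13.487798 + (13.487798 − 13.958350)/3 = 13.330947
R(3,1) = 13.369115 + (13.369115 − 13.487798)/3 = 13.329554
R(3,2) = 13.329554 + (13.329554 − 13.330947)/15 = 13.329461

13.3295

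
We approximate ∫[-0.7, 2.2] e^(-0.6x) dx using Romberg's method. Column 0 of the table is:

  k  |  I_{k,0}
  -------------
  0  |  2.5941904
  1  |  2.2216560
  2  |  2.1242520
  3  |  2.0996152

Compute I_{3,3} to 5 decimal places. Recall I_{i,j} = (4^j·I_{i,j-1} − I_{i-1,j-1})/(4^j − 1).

2.09138

Richardson extrapolation on the trapezoidal column (denominator 4−1=3):
I_{1,1} = 2.2216560 + (2.2216560 − 2.5941904)/3 = 2.0974779
I_{2,1} = 2.1242520 + (2.1242520 − 2.2216560)/3 = 2.0917840
I_{3,1} = 2.0996152 + (2.0996152 − 2.1242520)/3 = 2.0914029
I_{2,2} = 2.0917840 + (2.0917840 − 2.0974779)/15 = 2.0914044
I_{3,2} = (16·2.0914029 − 2.0917840) / 15 = 2.0913775
I_{3,3} = 2.0913775 + (2.0913775 − 2.0914044)/63 = 2.0913771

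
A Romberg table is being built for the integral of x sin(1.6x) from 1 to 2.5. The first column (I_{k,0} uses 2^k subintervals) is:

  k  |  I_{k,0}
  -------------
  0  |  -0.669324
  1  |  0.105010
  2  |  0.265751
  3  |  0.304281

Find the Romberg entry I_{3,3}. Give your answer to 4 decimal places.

0.3170

Richardson extrapolation on the trapezoidal column (denominator 4−1=3):
I_{1,1} = (4·0.105010 − (-0.669324)) / 3 = 0.363121
I_{2,1} = (4·0.265751 − 0.105010) / 3 = 0.319331
I_{3,1} = (4·0.304281 − 0.265751) / 3 = 0.317124
I_{2,2} = (16·0.319331 − 0.363121) / 15 = 0.316412
I_{3,2} = 0.317124 + (0.317124 − 0.319331)/15 = 0.316977
I_{3,3} = 0.316977 + (0.316977 − 0.316412)/63 = 0.316986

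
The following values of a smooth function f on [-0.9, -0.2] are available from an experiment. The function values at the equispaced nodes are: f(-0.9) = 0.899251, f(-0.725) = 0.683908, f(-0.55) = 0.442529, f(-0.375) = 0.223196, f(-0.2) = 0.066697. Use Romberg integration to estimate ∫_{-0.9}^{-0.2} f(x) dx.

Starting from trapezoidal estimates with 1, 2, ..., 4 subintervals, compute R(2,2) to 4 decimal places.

R(0,0) (trapezoid, 1 panel, h=0.7000): 0.338082
R(1,0) (trapezoid, 2 panels, h=0.3500): 0.323926
R(2,0) (trapezoid, 4 panels, h=0.1750): 0.320706
R(1,1) = 0.323926 + (0.323926 − 0.338082)/3 = 0.319207
R(2,1) = 0.320706 + (0.320706 − 0.323926)/3 = 0.319633
R(2,2) = 0.319633 + (0.319633 − 0.319207)/15 = 0.319661

0.3197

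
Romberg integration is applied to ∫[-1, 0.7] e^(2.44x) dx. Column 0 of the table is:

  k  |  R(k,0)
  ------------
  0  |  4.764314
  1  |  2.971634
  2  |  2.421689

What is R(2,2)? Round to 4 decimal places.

2.2293

R(1,1) = 2.971634 + (2.971634 − 4.764314)/3 = 2.374074
R(2,1) = 2.421689 + (2.421689 − 2.971634)/3 = 2.238374
R(2,2) = 2.238374 + (2.238374 − 2.374074)/15 = 2.229327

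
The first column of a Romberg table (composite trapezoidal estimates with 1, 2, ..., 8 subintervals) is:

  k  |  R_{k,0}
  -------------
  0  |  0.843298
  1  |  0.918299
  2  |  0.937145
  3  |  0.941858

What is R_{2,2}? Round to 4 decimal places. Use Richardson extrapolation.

0.9434

R_{1,1} = 0.918299 + (0.918299 − 0.843298)/3 = 0.943299
R_{2,1} = 0.937145 + (0.937145 − 0.918299)/3 = 0.943427
R_{2,2} = (16·0.943427 − 0.943299) / 15 = 0.943436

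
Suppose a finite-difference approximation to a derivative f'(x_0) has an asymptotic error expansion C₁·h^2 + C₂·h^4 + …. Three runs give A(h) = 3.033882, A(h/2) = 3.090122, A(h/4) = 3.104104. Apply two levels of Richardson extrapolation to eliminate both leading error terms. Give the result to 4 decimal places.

First eliminate the h^2 term (factor 2^2 = 4):
  B₁ = (4·3.090122 − 3.033882)/3 = 3.108869
  B₂ = (4·3.104104 − 3.090122)/3 = 3.108765
Then eliminate the h^4 term (factor 2^4 = 16):
  (16·3.108765 − 3.108869)/15 = 3.108758

3.1088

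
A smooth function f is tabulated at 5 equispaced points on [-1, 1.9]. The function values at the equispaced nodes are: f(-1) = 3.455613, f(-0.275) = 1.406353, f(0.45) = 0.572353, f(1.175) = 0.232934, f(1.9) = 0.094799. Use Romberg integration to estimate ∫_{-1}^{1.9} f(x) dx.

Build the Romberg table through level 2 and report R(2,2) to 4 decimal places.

R(0,0) (trapezoid, 1 panel, h=2.9000): 5.148097
R(1,0) (trapezoid, 2 panels, h=1.4500): 3.403961
R(2,0) (trapezoid, 4 panels, h=0.7250): 2.890463
R(1,1) = 3.403961 + (3.403961 − 5.148097)/3 = 2.822582
R(2,1) = 2.890463 + (2.890463 − 3.403961)/3 = 2.719297
R(2,2) = 2.719297 + (2.719297 − 2.822582)/15 = 2.712411

2.7124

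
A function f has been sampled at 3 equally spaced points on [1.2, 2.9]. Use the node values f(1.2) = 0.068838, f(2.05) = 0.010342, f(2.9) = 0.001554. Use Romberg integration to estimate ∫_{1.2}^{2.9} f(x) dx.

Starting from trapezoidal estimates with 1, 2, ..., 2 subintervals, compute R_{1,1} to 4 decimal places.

0.0317

R_{0,0} (trapezoid, 1 panel, h=1.7000): 0.059833
R_{1,0} (trapezoid, 2 panels, h=0.8500): 0.038707
R_{1,1} = 0.038707 + (0.038707 − 0.059833)/3 = 0.031665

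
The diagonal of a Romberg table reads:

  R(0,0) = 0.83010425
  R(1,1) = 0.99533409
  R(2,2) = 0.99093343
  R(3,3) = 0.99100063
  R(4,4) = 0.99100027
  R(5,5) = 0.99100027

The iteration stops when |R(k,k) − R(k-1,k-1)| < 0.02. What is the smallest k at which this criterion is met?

k = 2

|R(1,1) − R(0,0)| = 0.16522984 ≥ 0.02
|R(2,2) − R(1,1)| = 0.00440066 < 0.02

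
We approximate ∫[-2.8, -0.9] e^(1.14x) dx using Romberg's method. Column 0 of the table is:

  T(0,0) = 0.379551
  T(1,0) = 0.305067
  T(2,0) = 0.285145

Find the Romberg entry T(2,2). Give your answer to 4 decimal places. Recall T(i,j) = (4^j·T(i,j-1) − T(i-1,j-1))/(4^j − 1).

Richardson extrapolation on the trapezoidal column (denominator 4−1=3):
T(1,1) = (4·0.305067 − 0.379551) / 3 = 0.280239
T(2,1) = 0.285145 + (0.285145 − 0.305067)/3 = 0.278504
T(2,2) = (16·0.278504 − 0.280239) / 15 = 0.278388

0.2784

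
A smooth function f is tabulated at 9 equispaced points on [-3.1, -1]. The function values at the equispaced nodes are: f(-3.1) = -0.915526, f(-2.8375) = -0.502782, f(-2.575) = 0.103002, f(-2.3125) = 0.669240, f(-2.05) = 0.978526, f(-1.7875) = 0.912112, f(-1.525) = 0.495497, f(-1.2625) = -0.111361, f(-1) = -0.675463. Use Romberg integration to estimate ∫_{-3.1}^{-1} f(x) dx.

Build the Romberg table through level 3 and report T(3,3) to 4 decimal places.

T(0,0) (trapezoid, 1 panel, h=2.1000): -1.670538
T(1,0) (trapezoid, 2 panels, h=1.0500): 0.192183
T(2,0) (trapezoid, 4 panels, h=0.5250): 0.410304
T(3,0) (trapezoid, 8 panels, h=0.2625): 0.459044
T(1,1) = 0.192183 + (0.192183 − (-1.670538))/3 = 0.813090
T(2,1) = 0.410304 + (0.410304 − 0.192183)/3 = 0.483011
T(3,1) = 0.459044 + (0.459044 − 0.410304)/3 = 0.475291
T(2,2) = 0.483011 + (0.483011 − 0.813090)/15 = 0.461006
T(3,2) = 0.475291 + (0.475291 − 0.483011)/15 = 0.474776
T(3,3) = 0.474776 + (0.474776 − 0.461006)/63 = 0.474995

0.4750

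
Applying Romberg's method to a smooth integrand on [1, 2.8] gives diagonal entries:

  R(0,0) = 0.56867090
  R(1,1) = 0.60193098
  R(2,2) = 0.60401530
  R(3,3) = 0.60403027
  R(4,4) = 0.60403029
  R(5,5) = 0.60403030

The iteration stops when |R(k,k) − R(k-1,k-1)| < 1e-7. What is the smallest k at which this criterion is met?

|R(1,1) − R(0,0)| = 0.03326008 ≥ 1e-7
|R(2,2) − R(1,1)| = 0.00208432 ≥ 1e-7
|R(3,3) − R(2,2)| = 0.00001497 ≥ 1e-7
|R(4,4) − R(3,3)| = 0.00000002 < 1e-7

k = 4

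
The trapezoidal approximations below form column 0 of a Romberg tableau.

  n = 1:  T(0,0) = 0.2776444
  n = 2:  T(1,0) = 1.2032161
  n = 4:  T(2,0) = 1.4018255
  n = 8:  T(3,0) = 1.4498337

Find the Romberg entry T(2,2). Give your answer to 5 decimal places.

1.46511

Richardson extrapolation on the trapezoidal column (denominator 4−1=3):
T(1,1) = (4·1.2032161 − 0.2776444) / 3 = 1.5117400
T(2,1) = (4·1.4018255 − 1.2032161) / 3 = 1.4680286
T(2,2) = (16·1.4680286 − 1.5117400) / 15 = 1.4651145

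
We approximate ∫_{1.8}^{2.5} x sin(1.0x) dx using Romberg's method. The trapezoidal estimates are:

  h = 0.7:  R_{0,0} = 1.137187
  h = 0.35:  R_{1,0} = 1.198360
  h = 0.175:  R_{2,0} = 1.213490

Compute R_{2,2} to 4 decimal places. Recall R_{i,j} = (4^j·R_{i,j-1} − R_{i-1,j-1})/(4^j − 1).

Richardson extrapolation on the trapezoidal column (denominator 4−1=3):
R_{1,1} = (4·1.198360 − 1.137187) / 3 = 1.218751
R_{2,1} = 1.213490 + (1.213490 − 1.198360)/3 = 1.218533
R_{2,2} = (16·1.218533 − 1.218751) / 15 = 1.218518

1.2185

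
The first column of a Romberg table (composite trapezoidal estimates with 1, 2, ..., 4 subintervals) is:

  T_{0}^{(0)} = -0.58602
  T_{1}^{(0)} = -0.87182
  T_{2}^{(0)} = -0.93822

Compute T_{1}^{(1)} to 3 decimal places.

T_{1}^{(1)} = -0.87182 + (-0.87182 − (-0.58602))/3 = -0.96709

-0.967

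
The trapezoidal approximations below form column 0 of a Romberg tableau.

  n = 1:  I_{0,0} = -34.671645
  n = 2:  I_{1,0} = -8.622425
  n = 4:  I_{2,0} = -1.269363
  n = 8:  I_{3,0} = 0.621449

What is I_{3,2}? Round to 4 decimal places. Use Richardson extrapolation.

I_{2,1} = -1.269363 + (-1.269363 − (-8.622425))/3 = 1.181658
I_{3,1} = 0.621449 + (0.621449 − (-1.269363))/3 = 1.251720
I_{3,2} = 1.251720 + (1.251720 − 1.181658)/15 = 1.256391

1.2564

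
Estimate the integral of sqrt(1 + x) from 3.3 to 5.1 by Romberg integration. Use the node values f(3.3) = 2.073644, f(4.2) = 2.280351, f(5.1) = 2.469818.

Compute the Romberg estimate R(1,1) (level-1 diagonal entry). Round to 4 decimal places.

R(0,0) (trapezoid, 1 panel, h=1.8000): 4.089116
R(1,0) (trapezoid, 2 panels, h=0.9000): 4.096874
R(1,1) = 4.096874 + (4.096874 − 4.089116)/3 = 4.099460

4.0995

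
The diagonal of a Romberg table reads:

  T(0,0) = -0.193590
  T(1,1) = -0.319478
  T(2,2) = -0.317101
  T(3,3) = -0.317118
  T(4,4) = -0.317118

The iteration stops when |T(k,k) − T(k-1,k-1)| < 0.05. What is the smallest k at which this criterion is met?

|T(1,1) − T(0,0)| = 0.125888 ≥ 0.05
|T(2,2) − T(1,1)| = 0.002377 < 0.05

k = 2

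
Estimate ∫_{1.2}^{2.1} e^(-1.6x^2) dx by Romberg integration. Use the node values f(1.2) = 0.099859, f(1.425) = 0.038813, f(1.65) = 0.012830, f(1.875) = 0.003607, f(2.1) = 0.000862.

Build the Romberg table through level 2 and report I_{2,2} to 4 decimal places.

0.0222

I_{0,0} (trapezoid, 1 panel, h=0.9000): 0.045324
I_{1,0} (trapezoid, 2 panels, h=0.4500): 0.028436
I_{2,0} (trapezoid, 4 panels, h=0.2250): 0.023762
I_{1,1} = 0.028436 + (0.028436 − 0.045324)/3 = 0.022807
I_{2,1} = 0.023762 + (0.023762 − 0.028436)/3 = 0.022204
I_{2,2} = 0.022204 + (0.022204 − 0.022807)/15 = 0.022164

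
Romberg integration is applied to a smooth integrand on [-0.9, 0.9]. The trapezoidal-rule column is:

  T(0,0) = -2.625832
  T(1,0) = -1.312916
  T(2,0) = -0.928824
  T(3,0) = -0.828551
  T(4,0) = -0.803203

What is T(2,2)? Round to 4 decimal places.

Richardson extrapolation on the trapezoidal column (denominator 4−1=3):
T(1,1) = (4·(-1.312916) − (-2.625832)) / 3 = -0.875277
T(2,1) = (4·(-0.928824) − (-1.312916)) / 3 = -0.800793
T(2,2) = (16·(-0.800793) − (-0.875277)) / 15 = -0.795827

-0.7958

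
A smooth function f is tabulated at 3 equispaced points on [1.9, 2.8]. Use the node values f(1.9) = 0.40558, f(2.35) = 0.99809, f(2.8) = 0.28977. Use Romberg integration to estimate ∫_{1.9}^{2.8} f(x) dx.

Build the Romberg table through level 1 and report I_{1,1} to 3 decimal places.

0.703

I_{0,0} (trapezoid, 1 panel, h=0.9000): 0.31291
I_{1,0} (trapezoid, 2 panels, h=0.4500): 0.60559
I_{1,1} = 0.60559 + (0.60559 − 0.31291)/3 = 0.70315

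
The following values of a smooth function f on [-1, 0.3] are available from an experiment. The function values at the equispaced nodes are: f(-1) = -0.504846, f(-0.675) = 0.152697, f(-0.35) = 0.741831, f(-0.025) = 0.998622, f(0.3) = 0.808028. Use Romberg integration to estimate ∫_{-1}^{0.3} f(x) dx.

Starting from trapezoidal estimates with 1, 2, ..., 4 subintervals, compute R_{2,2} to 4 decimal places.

R_{0,0} (trapezoid, 1 panel, h=1.3000): 0.197068
R_{1,0} (trapezoid, 2 panels, h=0.6500): 0.580724
R_{2,0} (trapezoid, 4 panels, h=0.3250): 0.664541
R_{1,1} = 0.580724 + (0.580724 − 0.197068)/3 = 0.708609
R_{2,1} = 0.664541 + (0.664541 − 0.580724)/3 = 0.692480
R_{2,2} = 0.692480 + (0.692480 − 0.708609)/15 = 0.691405

0.6914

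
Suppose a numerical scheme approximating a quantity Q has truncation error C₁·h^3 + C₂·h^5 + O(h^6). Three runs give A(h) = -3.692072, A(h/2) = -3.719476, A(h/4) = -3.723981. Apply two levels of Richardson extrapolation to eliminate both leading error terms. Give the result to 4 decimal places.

First eliminate the h^3 term (factor 2^3 = 8):
  B₁ = (8·(-3.719476) − (-3.692072))/7 = -3.723391
  B₂ = (8·(-3.723981) − (-3.719476))/7 = -3.724625
Then eliminate the h^5 term (factor 2^5 = 32):
  (32·(-3.724625) − (-3.723391))/31 = -3.724665

-3.7247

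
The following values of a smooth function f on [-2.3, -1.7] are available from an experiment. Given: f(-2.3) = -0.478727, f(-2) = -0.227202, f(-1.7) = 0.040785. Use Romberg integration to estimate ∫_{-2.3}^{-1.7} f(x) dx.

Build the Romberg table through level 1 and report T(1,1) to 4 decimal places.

-0.1347

T(0,0) (trapezoid, 1 panel, h=0.6000): -0.131383
T(1,0) (trapezoid, 2 panels, h=0.3000): -0.133852
T(1,1) = -0.133852 + (-0.133852 − (-0.131383))/3 = -0.134675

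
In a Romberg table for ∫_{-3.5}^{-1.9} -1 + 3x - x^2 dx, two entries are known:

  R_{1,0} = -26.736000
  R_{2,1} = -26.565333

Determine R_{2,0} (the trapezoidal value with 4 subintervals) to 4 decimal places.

From R_{2,1} = (4·R_{2,0} − R_{1,0})/3, solve for R_{2,0}:
4·R_{2,0} = 3·(-26.565333) + (-26.736000) = -106.431999
R_{2,0} = -26.608000

-26.6080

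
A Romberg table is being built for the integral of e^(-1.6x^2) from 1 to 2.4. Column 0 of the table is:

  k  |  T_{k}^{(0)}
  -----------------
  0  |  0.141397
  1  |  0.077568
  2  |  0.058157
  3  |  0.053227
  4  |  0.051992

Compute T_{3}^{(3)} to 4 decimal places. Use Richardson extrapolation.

0.0516

Richardson extrapolation on the trapezoidal column (denominator 4−1=3):
T_{1}^{(1)} = (4·0.077568 − 0.141397) / 3 = 0.056292
T_{2}^{(1)} = 0.058157 + (0.058157 − 0.077568)/3 = 0.051687
T_{3}^{(1)} = 0.053227 + (0.053227 − 0.058157)/3 = 0.051584
T_{2}^{(2)} = 0.051687 + (0.051687 − 0.056292)/15 = 0.051380
T_{3}^{(2)} = 0.051584 + (0.051584 − 0.051687)/15 = 0.051577
T_{3}^{(3)} = 0.051577 + (0.051577 − 0.051380)/63 = 0.051580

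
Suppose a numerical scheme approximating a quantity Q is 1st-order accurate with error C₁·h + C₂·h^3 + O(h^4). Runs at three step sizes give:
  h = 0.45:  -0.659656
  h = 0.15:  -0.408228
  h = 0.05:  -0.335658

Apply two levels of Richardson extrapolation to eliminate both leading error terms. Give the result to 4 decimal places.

First eliminate the h term (factor 3^1 = 3):
  B₁ = (3·(-0.408228) − (-0.659656))/2 = -0.282514
  B₂ = (3·(-0.335658) − (-0.408228))/2 = -0.299373
Then eliminate the h^3 term (factor 3^3 = 27):
  (27·(-0.299373) − (-0.282514))/26 = -0.300021

-0.3000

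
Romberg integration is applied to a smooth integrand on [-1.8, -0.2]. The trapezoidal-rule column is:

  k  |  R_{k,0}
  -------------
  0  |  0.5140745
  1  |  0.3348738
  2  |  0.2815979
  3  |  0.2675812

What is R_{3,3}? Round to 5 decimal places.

R_{1,1} = 0.3348738 + (0.3348738 − 0.5140745)/3 = 0.2751402
R_{2,1} = 0.2815979 + (0.2815979 − 0.3348738)/3 = 0.2638393
R_{3,1} = 0.2675812 + (0.2675812 − 0.2815979)/3 = 0.2629090
R_{2,2} = 0.2638393 + (0.2638393 − 0.2751402)/15 = 0.2630859
R_{3,2} = 0.2629090 + (0.2629090 − 0.2638393)/15 = 0.2628470
R_{3,3} = 0.2628470 + (0.2628470 − 0.2630859)/63 = 0.2628432

0.26284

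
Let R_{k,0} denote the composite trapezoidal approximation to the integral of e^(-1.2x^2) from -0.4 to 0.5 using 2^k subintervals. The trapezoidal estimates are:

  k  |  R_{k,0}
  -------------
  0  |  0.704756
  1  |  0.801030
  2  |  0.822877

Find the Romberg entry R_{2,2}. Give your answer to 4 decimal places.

Richardson extrapolation on the trapezoidal column (denominator 4−1=3):
R_{1,1} = (4·0.801030 − 0.704756) / 3 = 0.833121
R_{2,1} = (4·0.822877 − 0.801030) / 3 = 0.830159
R_{2,2} = (16·0.830159 − 0.833121) / 15 = 0.829962

0.8300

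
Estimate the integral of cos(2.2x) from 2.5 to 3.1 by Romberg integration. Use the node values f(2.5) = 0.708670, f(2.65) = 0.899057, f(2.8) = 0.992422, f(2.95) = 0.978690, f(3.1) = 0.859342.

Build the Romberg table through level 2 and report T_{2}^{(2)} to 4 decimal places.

0.5532

T_{0}^{(0)} (trapezoid, 1 panel, h=0.6000): 0.470404
T_{1}^{(0)} (trapezoid, 2 panels, h=0.3000): 0.532928
T_{2}^{(0)} (trapezoid, 4 panels, h=0.1500): 0.548126
T_{1}^{(1)} = 0.532928 + (0.532928 − 0.470404)/3 = 0.553769
T_{2}^{(1)} = 0.548126 + (0.548126 − 0.532928)/3 = 0.553192
T_{2}^{(2)} = 0.553192 + (0.553192 − 0.553769)/15 = 0.553154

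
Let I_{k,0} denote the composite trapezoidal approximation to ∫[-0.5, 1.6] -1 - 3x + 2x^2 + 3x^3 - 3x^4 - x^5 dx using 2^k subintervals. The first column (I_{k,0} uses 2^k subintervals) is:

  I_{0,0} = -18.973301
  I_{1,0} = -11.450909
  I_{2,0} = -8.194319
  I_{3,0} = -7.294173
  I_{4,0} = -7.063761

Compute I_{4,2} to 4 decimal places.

-6.9865

Richardson extrapolation on the trapezoidal column (denominator 4−1=3):
I_{3,1} = -7.294173 + (-7.294173 − (-8.194319))/3 = -6.994124
I_{4,1} = (4·(-7.063761) − (-7.294173)) / 3 = -6.986957
I_{4,2} = (16·(-6.986957) − (-6.994124)) / 15 = -6.986479
(Column j=1 coincides with Simpson's rule on the same nodes.)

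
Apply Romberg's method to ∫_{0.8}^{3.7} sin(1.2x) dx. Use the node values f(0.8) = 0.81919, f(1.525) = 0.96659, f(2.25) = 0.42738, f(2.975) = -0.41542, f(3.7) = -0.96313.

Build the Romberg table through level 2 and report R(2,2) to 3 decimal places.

R(0,0) (trapezoid, 1 panel, h=2.9000): -0.20871
R(1,0) (trapezoid, 2 panels, h=1.4500): 0.51534
R(2,0) (trapezoid, 4 panels, h=0.7250): 0.65727
R(1,1) = 0.51534 + (0.51534 − (-0.20871))/3 = 0.75669
R(2,1) = 0.65727 + (0.65727 − 0.51534)/3 = 0.70458
R(2,2) = 0.70458 + (0.70458 − 0.75669)/15 = 0.70111

0.701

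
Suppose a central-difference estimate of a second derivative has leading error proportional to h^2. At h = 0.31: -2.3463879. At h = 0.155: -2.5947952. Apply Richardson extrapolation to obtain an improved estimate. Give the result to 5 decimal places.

-2.67760

The leading error scales as h^2; refining by a factor of 2 reduces it by 2^2 = 4.
Extrapolated value = (4·A(h/2) − A(h)) / (4 − 1)
= (4·(-2.5947952) − (-2.3463879)) / 3
= -8.0327929 / 3 = -2.6775976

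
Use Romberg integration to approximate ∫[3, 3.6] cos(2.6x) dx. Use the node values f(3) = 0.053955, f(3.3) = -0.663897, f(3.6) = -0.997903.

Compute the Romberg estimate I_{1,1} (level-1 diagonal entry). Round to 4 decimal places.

-0.3600

I_{0,0} (trapezoid, 1 panel, h=0.6000): -0.283184
I_{1,0} (trapezoid, 2 panels, h=0.3000): -0.340761
I_{1,1} = -0.340761 + (-0.340761 − (-0.283184))/3 = -0.359953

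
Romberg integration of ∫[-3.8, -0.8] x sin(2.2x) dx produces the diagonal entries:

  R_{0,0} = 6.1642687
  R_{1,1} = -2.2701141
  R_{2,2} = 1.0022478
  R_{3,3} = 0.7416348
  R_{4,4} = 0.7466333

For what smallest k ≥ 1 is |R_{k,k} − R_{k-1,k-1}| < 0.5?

|R_{1,1} − R_{0,0}| = 8.4343828 ≥ 0.5
|R_{2,2} − R_{1,1}| = 3.2723619 ≥ 0.5
|R_{3,3} − R_{2,2}| = 0.2606130 < 0.5

k = 3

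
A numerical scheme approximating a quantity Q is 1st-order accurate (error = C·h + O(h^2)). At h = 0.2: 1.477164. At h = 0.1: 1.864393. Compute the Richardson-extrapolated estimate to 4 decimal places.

2.2516

Extrapolated value = (2·A(h/2) − A(h)) / (2 − 1)
= (2·1.864393 − 1.477164) / 1
= 2.251622 / 1 = 2.251622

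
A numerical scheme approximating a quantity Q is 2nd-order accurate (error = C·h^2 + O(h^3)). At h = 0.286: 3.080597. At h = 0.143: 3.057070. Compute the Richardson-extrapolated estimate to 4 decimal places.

3.0492

The leading error scales as h^2; refining by a factor of 2 reduces it by 2^2 = 4.
Extrapolated value = (4·A(h/2) − A(h)) / (4 − 1)
= (4·3.057070 − 3.080597) / 3
= 9.147683 / 3 = 3.049228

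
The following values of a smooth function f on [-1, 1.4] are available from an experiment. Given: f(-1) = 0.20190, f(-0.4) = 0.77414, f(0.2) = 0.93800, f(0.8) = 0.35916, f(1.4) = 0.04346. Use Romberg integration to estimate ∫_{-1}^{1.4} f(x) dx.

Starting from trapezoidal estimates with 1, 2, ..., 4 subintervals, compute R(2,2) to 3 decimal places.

R(0,0) (trapezoid, 1 panel, h=2.4000): 0.29443
R(1,0) (trapezoid, 2 panels, h=1.2000): 1.27282
R(2,0) (trapezoid, 4 panels, h=0.6000): 1.31639
R(1,1) = 1.27282 + (1.27282 − 0.29443)/3 = 1.59895
R(2,1) = 1.31639 + (1.31639 − 1.27282)/3 = 1.33091
R(2,2) = 1.33091 + (1.33091 − 1.59895)/15 = 1.31304

1.313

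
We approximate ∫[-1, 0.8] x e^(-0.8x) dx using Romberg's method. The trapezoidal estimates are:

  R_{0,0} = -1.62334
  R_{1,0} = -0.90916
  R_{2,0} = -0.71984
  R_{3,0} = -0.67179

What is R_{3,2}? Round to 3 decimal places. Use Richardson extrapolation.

R_{2,1} = (4·(-0.71984) − (-0.90916)) / 3 = -0.65673
R_{3,1} = (4·(-0.67179) − (-0.71984)) / 3 = -0.65577
R_{3,2} = -0.65577 + (-0.65577 − (-0.65673))/15 = -0.65571

-0.656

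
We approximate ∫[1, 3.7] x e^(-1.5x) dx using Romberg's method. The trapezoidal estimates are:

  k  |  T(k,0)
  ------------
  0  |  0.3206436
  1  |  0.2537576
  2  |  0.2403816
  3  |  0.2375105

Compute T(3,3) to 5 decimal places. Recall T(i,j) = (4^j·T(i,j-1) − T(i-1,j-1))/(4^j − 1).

Richardson extrapolation on the trapezoidal column (denominator 4−1=3):
T(1,1) = 0.2537576 + (0.2537576 − 0.3206436)/3 = 0.2314623
T(2,1) = 0.2403816 + (0.2403816 − 0.2537576)/3 = 0.2359229
T(3,1) = 0.2375105 + (0.2375105 − 0.2403816)/3 = 0.2365535
T(2,2) = (16·0.2359229 − 0.2314623) / 15 = 0.2362203
T(3,2) = 0.2365535 + (0.2365535 − 0.2359229)/15 = 0.2365955
T(3,3) = 0.2365955 + (0.2365955 − 0.2362203)/63 = 0.2366015

0.23660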